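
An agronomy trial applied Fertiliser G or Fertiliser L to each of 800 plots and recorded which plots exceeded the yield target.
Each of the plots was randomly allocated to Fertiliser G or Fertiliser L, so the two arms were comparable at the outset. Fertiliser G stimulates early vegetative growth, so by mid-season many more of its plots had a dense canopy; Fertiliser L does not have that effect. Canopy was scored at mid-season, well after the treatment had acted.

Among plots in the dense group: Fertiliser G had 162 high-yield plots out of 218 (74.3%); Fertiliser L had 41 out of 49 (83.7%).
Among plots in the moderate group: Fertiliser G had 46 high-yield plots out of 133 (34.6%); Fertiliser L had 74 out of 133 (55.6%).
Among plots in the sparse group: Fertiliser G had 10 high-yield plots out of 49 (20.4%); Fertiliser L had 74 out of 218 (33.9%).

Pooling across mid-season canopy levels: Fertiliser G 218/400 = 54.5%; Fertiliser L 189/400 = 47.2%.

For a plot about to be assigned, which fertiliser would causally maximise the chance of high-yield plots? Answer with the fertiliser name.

Fertiliser G

The mid-season canopy-specific comparison favours Fertiliser L throughout, but the pooled figures favour Fertiliser G. The question is whether to condition on mid-season canopy.
Mid-season canopy is downstream of the fertiliser. One should not condition on a consequence of treatment, so the overall rates are the right comparison.
Pooled: Fertiliser G 54.5% vs Fertiliser L 47.2%; Fertiliser G is higher overall.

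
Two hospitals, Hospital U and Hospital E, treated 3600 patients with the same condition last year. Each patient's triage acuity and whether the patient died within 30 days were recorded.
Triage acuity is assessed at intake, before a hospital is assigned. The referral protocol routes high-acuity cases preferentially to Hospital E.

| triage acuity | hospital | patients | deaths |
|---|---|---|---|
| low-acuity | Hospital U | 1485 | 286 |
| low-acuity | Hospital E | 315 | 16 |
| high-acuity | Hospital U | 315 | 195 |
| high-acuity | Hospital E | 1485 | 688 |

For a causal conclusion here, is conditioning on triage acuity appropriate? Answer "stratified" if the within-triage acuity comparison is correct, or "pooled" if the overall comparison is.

Triage acuity satisfies the back-door criterion: it is not a descendant of the hospital, and it blocks the spurious path from hospital to outcome. Adjusting for it (i.e., using the within-triage acuity rates) gives the causal effect.
Within each level — low-acuity: 19.3% vs 5.1%; high-acuity: 61.9% vs 46.3% — Hospital E is lower every time.

stratified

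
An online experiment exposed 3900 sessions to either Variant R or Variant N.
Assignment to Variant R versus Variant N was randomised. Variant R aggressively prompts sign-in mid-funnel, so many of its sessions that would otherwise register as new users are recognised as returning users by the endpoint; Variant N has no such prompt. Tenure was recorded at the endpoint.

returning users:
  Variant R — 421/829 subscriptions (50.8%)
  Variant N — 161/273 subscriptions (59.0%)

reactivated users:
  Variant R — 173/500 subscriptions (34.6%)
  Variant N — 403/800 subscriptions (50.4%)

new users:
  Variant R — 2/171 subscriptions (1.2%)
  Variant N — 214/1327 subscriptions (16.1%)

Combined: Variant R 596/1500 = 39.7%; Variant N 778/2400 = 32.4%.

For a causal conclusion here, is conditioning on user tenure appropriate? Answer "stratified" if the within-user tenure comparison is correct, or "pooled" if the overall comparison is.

pooled

User tenure is downstream of the variant. One should not condition on a consequence of treatment, so the overall rates are the right comparison.
Pooled: Variant R 39.7% vs Variant N 32.4%; Variant R is higher overall.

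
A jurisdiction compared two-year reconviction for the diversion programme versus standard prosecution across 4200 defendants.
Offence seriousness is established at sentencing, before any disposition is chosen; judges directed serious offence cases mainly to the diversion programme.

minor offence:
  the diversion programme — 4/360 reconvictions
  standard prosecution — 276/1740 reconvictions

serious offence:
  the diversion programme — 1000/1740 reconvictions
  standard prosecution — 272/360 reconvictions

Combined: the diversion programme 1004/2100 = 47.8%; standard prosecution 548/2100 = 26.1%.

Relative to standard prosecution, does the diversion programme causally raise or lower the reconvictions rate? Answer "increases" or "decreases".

decreases

Offence seriousness differs across dispositions for reasons unrelated to any effect of the disposition itself, and it separately predicts the outcome — a classic confounder. We must compare within offence seriousness levels.
Within each level — minor offence: 1.1% vs 15.9%; serious offence: 57.5% vs 75.6% — the diversion programme is lower every time.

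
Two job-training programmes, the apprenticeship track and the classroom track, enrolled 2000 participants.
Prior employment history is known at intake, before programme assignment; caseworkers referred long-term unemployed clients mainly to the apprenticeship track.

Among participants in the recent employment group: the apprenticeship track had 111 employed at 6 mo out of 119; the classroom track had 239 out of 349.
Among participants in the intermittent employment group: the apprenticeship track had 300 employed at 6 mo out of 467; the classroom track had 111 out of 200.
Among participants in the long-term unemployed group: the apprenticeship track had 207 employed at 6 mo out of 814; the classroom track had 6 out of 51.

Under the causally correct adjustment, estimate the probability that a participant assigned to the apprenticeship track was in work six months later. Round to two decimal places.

0.54

Here prior employment history is a common cause — it drives both which programme a case falls under and the outcome. The crude comparison mixes populations; the stratum-specific rates are the causally relevant ones.
Standardising the apprenticeship track to the population prior employment history mix: 0.234·111/119 + 0.334·300/467 + 0.432·207/814 = 0.542.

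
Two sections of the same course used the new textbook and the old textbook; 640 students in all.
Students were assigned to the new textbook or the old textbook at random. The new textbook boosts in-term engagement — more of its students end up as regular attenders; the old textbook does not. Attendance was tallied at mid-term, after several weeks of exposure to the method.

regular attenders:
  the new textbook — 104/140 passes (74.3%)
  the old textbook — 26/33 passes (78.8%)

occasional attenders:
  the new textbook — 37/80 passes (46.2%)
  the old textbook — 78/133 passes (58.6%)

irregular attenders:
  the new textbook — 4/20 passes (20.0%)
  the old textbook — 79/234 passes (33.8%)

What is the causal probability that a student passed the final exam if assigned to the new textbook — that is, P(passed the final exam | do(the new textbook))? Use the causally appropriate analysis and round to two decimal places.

The distribution of mid-term attendance is itself part of what the teaching method does — it is an intermediate outcome. Holding it fixed would remove that part of the effect; the total effect is the pooled difference.
So P(outcome | do(the new textbook)) is just the pooled rate for the new textbook: 145/240 = 0.604.

0.60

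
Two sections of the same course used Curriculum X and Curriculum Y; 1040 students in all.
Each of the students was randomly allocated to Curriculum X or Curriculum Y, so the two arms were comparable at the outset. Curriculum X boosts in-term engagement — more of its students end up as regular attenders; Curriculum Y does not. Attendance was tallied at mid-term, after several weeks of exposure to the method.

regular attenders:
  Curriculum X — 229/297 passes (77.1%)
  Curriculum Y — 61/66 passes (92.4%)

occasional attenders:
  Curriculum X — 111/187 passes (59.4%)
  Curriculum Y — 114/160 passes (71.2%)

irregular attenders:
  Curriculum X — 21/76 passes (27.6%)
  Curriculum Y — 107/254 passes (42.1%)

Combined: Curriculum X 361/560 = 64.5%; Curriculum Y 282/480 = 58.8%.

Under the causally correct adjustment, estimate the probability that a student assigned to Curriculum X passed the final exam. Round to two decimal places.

0.64

Stratifying would compare teaching methods among students the teaching methods themselves sorted into mid-term attendance groups — a form of selection on an intermediate. The unconditioned pooled rates give the total causal effect.
So P(outcome | do(Curriculum X)) is just the pooled rate for Curriculum X: 361/560 = 0.645.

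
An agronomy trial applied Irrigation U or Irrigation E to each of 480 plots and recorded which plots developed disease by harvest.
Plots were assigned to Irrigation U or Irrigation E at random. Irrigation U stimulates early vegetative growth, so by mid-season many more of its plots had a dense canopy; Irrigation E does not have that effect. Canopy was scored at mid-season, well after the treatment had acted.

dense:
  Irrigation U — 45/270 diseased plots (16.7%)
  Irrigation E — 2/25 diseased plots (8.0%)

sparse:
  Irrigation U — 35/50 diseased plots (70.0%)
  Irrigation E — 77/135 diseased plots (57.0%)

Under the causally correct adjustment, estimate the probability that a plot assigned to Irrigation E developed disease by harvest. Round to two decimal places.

0.49

Stratifying would compare irrigations among plots the irrigations themselves sorted into mid-season canopy groups — a form of selection on an intermediate. The unconditioned pooled rates give the total causal effect.
So P(outcome | do(Irrigation E)) is just the pooled rate for Irrigation E: 79/160 = 0.494.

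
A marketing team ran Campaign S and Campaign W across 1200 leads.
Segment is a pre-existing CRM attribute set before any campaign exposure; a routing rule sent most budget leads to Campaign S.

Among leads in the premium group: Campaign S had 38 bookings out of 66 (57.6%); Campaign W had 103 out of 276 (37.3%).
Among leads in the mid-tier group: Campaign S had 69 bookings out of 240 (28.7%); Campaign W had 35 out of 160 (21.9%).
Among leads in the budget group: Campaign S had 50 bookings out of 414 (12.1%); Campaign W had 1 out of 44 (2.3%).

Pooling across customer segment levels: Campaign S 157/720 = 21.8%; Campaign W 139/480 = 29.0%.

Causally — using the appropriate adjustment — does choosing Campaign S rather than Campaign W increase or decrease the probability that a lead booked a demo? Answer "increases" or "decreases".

Within every customer segment level Campaign S has the higher rate, yet pooled Campaign W does — Simpson's reversal.
The imbalance in customer segment arose from how leads were allocated, not from anything the campaign did; and customer segment independently affects the outcome. The pooled gap is confounded — condition on customer segment.
Within each level — premium: 57.6% vs 37.3%; mid-tier: 28.7% vs 21.9%; budget: 12.1% vs 2.3% — Campaign S is higher every time.

increases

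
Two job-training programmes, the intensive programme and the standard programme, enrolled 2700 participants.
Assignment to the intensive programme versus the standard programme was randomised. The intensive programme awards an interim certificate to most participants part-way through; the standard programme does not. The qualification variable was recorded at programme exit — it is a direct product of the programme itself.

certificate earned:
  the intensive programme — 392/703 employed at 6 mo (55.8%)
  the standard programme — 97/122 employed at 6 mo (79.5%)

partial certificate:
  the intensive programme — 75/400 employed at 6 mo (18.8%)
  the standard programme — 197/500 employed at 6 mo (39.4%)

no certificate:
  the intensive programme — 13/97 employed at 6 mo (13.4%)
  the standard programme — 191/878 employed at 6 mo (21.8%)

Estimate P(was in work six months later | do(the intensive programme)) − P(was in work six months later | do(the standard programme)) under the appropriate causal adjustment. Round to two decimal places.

The qualification attained during the programme-specific comparison favours the standard programme throughout, but the pooled figures favour the intensive programme. The question is whether to condition on qualification attained during the programme.
Qualification attained during the programme is downstream of the programme. One should not condition on a consequence of treatment, so the overall rates are the right comparison.
The causal difference is the pooled difference: 0.400 − 0.323 = +0.077.

+0.08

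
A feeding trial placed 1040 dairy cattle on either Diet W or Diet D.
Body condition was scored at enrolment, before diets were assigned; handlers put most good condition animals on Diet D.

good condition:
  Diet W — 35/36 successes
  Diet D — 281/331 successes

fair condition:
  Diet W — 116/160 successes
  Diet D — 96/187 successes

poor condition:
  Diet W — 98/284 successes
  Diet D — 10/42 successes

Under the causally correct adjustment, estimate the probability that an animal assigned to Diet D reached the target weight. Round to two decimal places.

0.55

The stratified and pooled comparisons disagree (Diet W wins within each starting body condition; Diet D wins overall), so the answer turns on the causal role of starting body condition.
Here starting body condition is a common cause — it drives both which diet a case falls under and the outcome. The crude comparison mixes populations; the stratum-specific rates are the causally relevant ones.
Standardising Diet D to the population starting body condition mix: 0.353·281/331 + 0.334·96/187 + 0.313·10/42 = 0.546.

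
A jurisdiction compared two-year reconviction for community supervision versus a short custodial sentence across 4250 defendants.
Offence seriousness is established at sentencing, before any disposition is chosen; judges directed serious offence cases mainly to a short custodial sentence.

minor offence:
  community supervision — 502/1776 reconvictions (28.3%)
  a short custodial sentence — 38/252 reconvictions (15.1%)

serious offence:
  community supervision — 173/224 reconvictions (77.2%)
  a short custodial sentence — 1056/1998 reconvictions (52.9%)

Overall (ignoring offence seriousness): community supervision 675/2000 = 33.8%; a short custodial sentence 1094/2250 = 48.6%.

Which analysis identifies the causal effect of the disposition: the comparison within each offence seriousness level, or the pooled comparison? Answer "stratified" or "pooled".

stratified

Within every offence seriousness level a short custodial sentence has the lower rate, yet pooled community supervision does — Simpson's reversal.
Offence seriousness satisfies the back-door criterion: it is not a descendant of the disposition, and it blocks the spurious path from disposition to outcome. Adjusting for it (i.e., using the within-offence seriousness rates) gives the causal effect.
Within each level — minor offence: 28.3% vs 15.1%; serious offence: 77.2% vs 52.9% — a short custodial sentence is lower every time.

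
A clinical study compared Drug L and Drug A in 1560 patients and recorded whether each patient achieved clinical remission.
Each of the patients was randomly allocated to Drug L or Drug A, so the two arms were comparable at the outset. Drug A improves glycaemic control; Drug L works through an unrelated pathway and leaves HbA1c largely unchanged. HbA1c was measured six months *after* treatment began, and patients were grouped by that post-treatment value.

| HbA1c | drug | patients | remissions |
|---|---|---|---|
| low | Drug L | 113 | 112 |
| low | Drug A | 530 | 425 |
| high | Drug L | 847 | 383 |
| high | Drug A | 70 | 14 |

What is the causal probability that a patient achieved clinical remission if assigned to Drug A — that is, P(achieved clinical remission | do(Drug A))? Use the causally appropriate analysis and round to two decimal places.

HbA1c lies on the pathway drug → HbA1c → outcome, so adjusting for it blocks the indirect effect. For the total causal effect of drug, use the unadjusted pooled rates.
So P(outcome | do(Drug A)) is just the pooled rate for Drug A: 439/600 = 0.732.

0.73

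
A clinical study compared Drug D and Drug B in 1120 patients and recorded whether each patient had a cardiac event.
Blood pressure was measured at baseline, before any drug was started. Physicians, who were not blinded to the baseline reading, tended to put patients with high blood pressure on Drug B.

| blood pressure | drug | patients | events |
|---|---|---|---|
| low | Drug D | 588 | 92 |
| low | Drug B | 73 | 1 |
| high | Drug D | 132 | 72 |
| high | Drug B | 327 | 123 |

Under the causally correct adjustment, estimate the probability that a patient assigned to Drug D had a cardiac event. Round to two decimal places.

Since blood pressure is a pre-existing factor (not a product of the drug) and it affects the outcome on its own, it is a confounder. The stratified rates, not the pooled rate, identify the causal effect.
Standardising Drug D to the population blood pressure mix: 0.590·92/588 + 0.410·72/132 = 0.316.

0.32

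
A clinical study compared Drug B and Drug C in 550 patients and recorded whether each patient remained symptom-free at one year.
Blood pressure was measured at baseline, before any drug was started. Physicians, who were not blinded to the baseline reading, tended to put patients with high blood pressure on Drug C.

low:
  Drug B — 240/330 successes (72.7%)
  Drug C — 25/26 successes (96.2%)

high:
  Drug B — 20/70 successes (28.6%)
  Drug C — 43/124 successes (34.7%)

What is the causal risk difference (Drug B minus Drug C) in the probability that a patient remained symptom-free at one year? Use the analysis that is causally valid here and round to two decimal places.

-0.17

Drug C is higher inside every blood pressure stratum but Drug B is higher in aggregate. Whether to stratify depends on how blood pressure relates to the drug.
Nothing the drug does changes blood pressure; the imbalance is an allocation artefact. With blood pressure also predicting the outcome, the pooled figure is confounded, and the within-stratum comparison is the causal one.
Adjusting over the population distribution of blood pressure: 0.647·(0.727−0.962) + 0.353·(0.286−0.347) = -0.173.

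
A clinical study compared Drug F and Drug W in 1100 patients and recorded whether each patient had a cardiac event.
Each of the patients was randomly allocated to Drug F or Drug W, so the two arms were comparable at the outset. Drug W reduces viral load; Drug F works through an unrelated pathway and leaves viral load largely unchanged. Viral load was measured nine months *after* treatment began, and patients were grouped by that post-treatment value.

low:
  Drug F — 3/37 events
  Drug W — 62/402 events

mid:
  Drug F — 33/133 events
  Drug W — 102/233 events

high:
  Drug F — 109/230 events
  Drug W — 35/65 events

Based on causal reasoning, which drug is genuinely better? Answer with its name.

Drug W

Stratifying would compare drugs among patients the drugs themselves sorted into viral load groups — a form of selection on an intermediate. The unconditioned pooled rates give the total causal effect.
Pooled: Drug F 36.2% vs Drug W 28.4%; Drug W is lower overall.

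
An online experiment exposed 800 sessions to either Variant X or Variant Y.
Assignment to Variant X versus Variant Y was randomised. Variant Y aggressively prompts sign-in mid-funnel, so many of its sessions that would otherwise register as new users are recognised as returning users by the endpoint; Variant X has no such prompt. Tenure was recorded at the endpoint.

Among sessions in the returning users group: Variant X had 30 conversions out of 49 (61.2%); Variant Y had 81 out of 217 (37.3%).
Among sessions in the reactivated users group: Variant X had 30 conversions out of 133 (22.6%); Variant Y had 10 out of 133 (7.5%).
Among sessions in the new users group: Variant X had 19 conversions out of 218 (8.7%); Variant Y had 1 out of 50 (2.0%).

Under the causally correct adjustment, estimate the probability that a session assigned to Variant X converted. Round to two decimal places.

Within every user tenure level Variant X has the higher rate, yet pooled Variant Y does — Simpson's reversal.
User tenure lies on the pathway variant → user tenure → outcome, so adjusting for it blocks the indirect effect. For the total causal effect of variant, use the unadjusted pooled rates.
So P(outcome | do(Variant X)) is just the pooled rate for Variant X: 79/400 = 0.198.

0.20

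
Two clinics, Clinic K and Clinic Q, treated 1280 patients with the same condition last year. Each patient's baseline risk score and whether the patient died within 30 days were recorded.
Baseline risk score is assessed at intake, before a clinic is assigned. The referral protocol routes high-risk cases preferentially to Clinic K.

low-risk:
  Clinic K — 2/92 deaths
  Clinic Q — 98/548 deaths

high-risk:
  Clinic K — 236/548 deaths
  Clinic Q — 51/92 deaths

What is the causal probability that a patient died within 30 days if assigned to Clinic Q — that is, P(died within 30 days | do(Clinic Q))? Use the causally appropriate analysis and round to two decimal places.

Here baseline risk score is a common cause — it drives both which clinic a case falls under and the outcome. The crude comparison mixes populations; the stratum-specific rates are the causally relevant ones.
Standardising Clinic Q to the population baseline risk score mix: 0.500·98/548 + 0.500·51/92 = 0.367.

0.37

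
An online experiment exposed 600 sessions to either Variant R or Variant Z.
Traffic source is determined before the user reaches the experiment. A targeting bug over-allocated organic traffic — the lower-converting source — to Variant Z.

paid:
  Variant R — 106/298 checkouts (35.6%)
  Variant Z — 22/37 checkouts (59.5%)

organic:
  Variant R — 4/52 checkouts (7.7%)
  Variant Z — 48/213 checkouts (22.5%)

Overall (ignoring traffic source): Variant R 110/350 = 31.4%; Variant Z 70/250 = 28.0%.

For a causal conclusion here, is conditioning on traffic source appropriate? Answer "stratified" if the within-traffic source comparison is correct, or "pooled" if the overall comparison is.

stratified

The imbalance in traffic source arose from how sessions were allocated, not from anything the variant did; and traffic source independently affects the outcome. The pooled gap is confounded — condition on traffic source.
Within each level — paid: 35.6% vs 59.5%; organic: 7.7% vs 22.5% — Variant Z is higher every time.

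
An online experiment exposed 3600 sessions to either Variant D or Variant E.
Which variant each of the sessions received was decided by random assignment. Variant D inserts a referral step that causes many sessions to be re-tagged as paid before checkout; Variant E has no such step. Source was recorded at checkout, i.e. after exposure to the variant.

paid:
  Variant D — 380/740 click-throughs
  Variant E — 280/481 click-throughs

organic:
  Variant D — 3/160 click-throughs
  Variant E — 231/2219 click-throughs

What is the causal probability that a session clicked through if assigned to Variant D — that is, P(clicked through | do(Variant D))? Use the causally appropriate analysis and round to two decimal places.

The stratified and pooled comparisons disagree (Variant E wins within each traffic source; Variant D wins overall), so the answer turns on the causal role of traffic source.
Traffic source is recorded after the variant and is itself shifted by it — it sits on the causal path from variant to outcome. Conditioning on a mediator would strip out part of the effect we want; the pooled comparison gives the total causal effect.
So P(outcome | do(Variant D)) is just the pooled rate for Variant D: 383/900 = 0.426.

0.43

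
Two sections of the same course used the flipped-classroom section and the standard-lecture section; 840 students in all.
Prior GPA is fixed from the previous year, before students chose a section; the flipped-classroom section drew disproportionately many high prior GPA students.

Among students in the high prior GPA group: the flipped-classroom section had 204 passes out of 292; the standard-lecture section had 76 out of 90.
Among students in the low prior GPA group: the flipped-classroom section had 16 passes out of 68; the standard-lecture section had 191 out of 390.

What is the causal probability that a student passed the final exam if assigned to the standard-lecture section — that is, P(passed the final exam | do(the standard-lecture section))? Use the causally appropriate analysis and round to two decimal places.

Here prior GPA band is a common cause — it drives both which teaching method a case falls under and the outcome. The crude comparison mixes populations; the stratum-specific rates are the causally relevant ones.
Standardising the standard-lecture section to the population prior GPA band mix: 0.455·76/90 + 0.545·191/390 = 0.651.

0.65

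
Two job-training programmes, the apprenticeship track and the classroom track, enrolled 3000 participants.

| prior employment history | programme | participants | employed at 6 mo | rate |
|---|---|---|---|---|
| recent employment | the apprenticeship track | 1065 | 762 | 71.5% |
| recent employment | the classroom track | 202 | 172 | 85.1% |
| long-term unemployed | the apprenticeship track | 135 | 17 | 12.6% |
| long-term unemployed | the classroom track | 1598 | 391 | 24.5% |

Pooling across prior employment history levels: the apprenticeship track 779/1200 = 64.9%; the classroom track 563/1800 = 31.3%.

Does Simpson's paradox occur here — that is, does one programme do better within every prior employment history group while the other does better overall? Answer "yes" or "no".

yes

Within each prior employment history level (recent employment 71.5% vs 85.1%; long-term unemployed 12.6% vs 24.5%), the classroom track has the higher rate every time. Pooled: 64.9% vs 31.3% — the apprenticeship track has the higher rate overall. The two comparisons disagree.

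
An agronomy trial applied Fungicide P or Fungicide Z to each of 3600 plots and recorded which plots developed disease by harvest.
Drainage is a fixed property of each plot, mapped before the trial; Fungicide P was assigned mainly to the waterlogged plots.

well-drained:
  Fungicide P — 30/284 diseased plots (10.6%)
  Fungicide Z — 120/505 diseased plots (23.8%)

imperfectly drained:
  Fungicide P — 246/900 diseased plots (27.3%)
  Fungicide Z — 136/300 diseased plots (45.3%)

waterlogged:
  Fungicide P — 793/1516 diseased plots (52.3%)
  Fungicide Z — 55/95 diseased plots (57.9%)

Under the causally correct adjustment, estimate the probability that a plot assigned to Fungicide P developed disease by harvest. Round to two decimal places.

Within every field drainage level Fungicide P has the lower rate, yet pooled Fungicide Z does — Simpson's reversal.
Field drainage differs across fungicides for reasons unrelated to any effect of the fungicide itself, and it separately predicts the outcome — a classic confounder. We must compare within field drainage levels.
Standardising Fungicide P to the population field drainage mix: 0.219·30/284 + 0.333·246/900 + 0.448·793/1516 = 0.348.

0.35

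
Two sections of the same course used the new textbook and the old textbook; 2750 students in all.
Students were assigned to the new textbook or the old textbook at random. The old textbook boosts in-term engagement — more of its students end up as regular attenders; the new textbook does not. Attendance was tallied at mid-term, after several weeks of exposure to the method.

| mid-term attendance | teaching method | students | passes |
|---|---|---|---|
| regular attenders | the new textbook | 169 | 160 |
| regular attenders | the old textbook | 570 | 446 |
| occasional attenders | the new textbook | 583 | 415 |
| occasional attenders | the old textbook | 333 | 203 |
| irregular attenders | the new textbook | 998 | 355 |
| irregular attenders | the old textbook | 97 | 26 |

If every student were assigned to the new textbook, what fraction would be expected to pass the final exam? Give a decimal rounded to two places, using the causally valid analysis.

0.53

Because the teaching method influences mid-term attendance, mid-term attendance is a post-treatment mediator, not a confounder. Stratifying on it would bias the estimate; the causal effect is the crude pooled difference.
So P(outcome | do(the new textbook)) is just the pooled rate for the new textbook: 930/1750 = 0.531.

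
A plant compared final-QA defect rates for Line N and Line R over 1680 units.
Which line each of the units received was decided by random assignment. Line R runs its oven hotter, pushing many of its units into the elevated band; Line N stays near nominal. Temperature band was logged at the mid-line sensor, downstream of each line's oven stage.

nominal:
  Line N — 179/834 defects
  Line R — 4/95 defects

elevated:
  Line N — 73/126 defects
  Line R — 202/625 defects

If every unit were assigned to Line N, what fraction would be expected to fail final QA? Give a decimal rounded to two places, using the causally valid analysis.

0.26

In-process temperature band here is a post-treatment variable shaped by the line; conditioning on it would introduce bias rather than remove it. The overall comparison is the causal one.
So P(outcome | do(Line N)) is just the pooled rate for Line N: 252/960 = 0.263.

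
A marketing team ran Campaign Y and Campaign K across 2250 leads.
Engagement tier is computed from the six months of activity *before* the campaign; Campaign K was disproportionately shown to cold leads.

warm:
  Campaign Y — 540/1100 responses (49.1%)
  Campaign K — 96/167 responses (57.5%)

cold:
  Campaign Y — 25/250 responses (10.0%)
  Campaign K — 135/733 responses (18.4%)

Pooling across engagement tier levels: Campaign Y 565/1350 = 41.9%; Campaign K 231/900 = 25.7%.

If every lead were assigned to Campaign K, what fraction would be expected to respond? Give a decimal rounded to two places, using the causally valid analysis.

Within every engagement tier level Campaign K has the higher rate, yet pooled Campaign Y does — Simpson's reversal.
Engagement tier is set before the campaign has any effect — it is not caused by the campaign — and it independently drives the outcome. That makes it a confounder, so the causal comparison is within engagement tier levels.
Standardising Campaign K to the population engagement tier mix: 0.563·96/167 + 0.437·135/733 = 0.404.

0.40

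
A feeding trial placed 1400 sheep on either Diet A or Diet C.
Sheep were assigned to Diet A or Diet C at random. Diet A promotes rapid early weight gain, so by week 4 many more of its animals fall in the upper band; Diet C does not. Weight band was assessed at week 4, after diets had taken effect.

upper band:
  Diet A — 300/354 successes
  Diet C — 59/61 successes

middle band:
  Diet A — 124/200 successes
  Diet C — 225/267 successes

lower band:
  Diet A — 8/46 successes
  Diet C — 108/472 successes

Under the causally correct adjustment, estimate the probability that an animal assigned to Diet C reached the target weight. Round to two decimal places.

The week-4 weight band-specific comparison favours Diet C throughout, but the pooled figures favour Diet A. The question is whether to condition on week-4 weight band.
Week-4 weight band is recorded after the diet and is itself shifted by it — it sits on the causal path from diet to outcome. Conditioning on a mediator would strip out part of the effect we want; the pooled comparison gives the total causal effect.
So P(outcome | do(Diet C)) is just the pooled rate for Diet C: 392/800 = 0.490.

0.49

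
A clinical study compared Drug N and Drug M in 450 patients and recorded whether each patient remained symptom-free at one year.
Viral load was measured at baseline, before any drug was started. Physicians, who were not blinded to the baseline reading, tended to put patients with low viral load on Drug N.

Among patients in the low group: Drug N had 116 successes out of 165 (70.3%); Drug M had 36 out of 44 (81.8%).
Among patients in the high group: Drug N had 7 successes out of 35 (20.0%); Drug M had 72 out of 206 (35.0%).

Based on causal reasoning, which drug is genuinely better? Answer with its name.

Drug M

Viral load is set before the drug has any effect — it is not caused by the drug — and it independently drives the outcome. That makes it a confounder, so the causal comparison is within viral load levels.
Within each level — low: 70.3% vs 81.8%; high: 20.0% vs 35.0% — Drug M is higher every time.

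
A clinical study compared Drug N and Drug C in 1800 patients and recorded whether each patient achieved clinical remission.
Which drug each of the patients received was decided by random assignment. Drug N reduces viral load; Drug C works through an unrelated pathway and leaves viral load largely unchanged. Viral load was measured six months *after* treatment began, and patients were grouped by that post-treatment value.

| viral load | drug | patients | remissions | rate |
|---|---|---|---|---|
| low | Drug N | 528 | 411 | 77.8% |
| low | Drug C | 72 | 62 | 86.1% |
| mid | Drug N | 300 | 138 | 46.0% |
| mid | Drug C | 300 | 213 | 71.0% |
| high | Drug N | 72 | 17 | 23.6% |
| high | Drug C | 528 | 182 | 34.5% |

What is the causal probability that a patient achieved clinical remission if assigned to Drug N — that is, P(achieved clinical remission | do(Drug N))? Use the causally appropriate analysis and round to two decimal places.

0.63

Within every viral load level Drug C has the higher rate, yet pooled Drug N does — Simpson's reversal.
Viral load is downstream of the drug. One should not condition on a consequence of treatment, so the overall rates are the right comparison.
So P(outcome | do(Drug N)) is just the pooled rate for Drug N: 566/900 = 0.629.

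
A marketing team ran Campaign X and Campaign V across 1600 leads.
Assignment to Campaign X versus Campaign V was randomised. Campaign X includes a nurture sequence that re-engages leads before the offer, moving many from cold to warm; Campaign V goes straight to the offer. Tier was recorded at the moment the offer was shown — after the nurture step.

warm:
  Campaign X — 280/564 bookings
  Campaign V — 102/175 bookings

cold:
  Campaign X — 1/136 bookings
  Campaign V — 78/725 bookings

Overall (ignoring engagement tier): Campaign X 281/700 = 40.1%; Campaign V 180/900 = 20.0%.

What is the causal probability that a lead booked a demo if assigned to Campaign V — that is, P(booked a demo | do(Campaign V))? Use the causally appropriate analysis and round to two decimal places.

Within every engagement tier level Campaign V has the higher rate, yet pooled Campaign X does — Simpson's reversal.
Engagement tier is downstream of the campaign. One should not condition on a consequence of treatment, so the overall rates are the right comparison.
So P(outcome | do(Campaign V)) is just the pooled rate for Campaign V: 180/900 = 0.200.

0.20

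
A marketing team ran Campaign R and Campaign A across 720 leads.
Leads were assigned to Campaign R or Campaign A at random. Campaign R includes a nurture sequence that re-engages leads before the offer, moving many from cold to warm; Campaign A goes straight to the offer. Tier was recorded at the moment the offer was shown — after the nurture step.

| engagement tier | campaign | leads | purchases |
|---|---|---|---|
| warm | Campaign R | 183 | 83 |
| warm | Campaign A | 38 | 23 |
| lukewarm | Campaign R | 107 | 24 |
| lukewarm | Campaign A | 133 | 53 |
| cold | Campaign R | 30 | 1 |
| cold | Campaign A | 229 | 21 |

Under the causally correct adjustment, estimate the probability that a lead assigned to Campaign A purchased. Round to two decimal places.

0.24

The distribution of engagement tier is itself part of what the campaign does — it is an intermediate outcome. Holding it fixed would remove that part of the effect; the total effect is the pooled difference.
So P(outcome | do(Campaign A)) is just the pooled rate for Campaign A: 97/400 = 0.242.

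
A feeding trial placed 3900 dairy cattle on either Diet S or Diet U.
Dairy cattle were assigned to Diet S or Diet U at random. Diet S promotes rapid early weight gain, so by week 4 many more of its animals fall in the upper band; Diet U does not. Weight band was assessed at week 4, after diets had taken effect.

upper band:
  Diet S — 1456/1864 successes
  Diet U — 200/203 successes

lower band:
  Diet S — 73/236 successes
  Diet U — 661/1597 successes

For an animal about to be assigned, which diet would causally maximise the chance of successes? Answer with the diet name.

Because the diet influences week-4 weight band, week-4 weight band is a post-treatment mediator, not a confounder. Stratifying on it would bias the estimate; the causal effect is the crude pooled difference.
Pooled: Diet S 72.8% vs Diet U 47.8%; Diet S is higher overall.

Diet S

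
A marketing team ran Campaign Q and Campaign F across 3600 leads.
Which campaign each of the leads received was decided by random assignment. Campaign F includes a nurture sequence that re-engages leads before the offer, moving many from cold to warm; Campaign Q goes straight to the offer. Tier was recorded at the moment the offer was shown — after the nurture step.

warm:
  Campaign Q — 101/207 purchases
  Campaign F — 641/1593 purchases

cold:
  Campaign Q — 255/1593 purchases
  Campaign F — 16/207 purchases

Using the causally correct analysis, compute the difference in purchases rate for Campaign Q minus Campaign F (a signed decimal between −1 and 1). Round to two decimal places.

Stratifying would compare campaigns among leads the campaigns themselves sorted into engagement tier groups — a form of selection on an intermediate. The unconditioned pooled rates give the total causal effect.
The causal difference is the pooled difference: 0.198 − 0.365 = -0.167.

-0.17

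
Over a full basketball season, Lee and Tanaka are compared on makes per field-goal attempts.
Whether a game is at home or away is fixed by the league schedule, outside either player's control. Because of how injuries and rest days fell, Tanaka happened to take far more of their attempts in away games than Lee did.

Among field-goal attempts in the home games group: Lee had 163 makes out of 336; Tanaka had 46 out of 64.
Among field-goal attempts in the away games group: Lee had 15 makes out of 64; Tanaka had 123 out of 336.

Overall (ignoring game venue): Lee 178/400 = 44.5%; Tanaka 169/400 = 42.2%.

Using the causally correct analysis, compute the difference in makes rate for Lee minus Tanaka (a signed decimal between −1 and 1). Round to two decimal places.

Within every game venue level Tanaka has the higher rate, yet pooled Lee does — Simpson's reversal.
Nothing the player does changes game venue; the imbalance is an allocation artefact. With game venue also predicting the outcome, the pooled figure is confounded, and the within-stratum comparison is the causal one.
Adjusting over the population distribution of game venue: 0.500·(0.485−0.719) + 0.500·(0.234−0.366) = -0.183.

-0.18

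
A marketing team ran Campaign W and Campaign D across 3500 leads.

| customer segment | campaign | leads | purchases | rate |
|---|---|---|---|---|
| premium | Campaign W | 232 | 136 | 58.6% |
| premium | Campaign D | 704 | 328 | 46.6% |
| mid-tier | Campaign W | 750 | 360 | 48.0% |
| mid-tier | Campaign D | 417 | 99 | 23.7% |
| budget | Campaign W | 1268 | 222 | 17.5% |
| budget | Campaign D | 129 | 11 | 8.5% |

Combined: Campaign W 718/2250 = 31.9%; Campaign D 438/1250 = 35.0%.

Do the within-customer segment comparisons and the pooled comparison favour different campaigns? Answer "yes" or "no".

Within each customer segment level (premium 58.6% vs 46.6%; mid-tier 48.0% vs 23.7%; budget 17.5% vs 8.5%), Campaign W has the higher rate every time. Pooled: 31.9% vs 35.0% — Campaign D has the higher rate overall. The two comparisons disagree.

yes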